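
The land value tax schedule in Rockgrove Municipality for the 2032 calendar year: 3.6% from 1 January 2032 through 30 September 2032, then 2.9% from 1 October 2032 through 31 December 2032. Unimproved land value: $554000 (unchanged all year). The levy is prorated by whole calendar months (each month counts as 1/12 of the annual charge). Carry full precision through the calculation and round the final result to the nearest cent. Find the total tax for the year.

1 January – 30 September 2032: 9 months at 3.6% → $554000 × 3.6% × 9/12 = $14958.0000
1 October – 31 December 2032: 3 months at 2.9% → $554000 × 2.9% × 3/12 = $4016.5000
Total = $18974.5000

$18974.50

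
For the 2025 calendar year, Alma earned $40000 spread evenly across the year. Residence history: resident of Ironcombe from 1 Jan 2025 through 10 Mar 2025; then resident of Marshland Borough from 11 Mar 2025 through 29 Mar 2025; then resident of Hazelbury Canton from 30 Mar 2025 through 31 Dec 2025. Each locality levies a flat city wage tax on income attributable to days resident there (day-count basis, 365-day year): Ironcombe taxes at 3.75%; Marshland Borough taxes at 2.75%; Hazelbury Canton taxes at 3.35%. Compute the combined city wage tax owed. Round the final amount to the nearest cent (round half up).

Ironcombe, 1 Jan – 10 Mar 2025: 69 days → $40000 × 3.75% × 69/365 = $283.5616
Marshland Borough, 11 Mar – 29 Mar 2025: 19 days → $40000 × 2.75% × 19/365 = $57.2603
Hazelbury Canton, 30 Mar – 31 Dec 2025: 277 days → $40000 × 3.35% × 277/365 = $1016.9315
Total = $1357.7534

$1357.75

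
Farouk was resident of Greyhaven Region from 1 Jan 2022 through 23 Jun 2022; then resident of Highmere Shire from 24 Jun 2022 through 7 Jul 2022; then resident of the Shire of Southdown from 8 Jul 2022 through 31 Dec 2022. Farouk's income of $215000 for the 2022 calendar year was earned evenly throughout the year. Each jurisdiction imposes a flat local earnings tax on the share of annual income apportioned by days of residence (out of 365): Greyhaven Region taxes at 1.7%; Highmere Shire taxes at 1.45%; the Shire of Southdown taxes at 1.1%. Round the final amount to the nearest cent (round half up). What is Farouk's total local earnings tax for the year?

Greyhaven Region, 1 Jan – 23 Jun 2022: 174 days → $215000 × 1.7% × 174/365 = $1742.3836
Highmere Shire, 24 Jun – 7 Jul 2022: 14 days → $215000 × 1.45% × 14/365 = $119.5753
The Shire of Southdown, 8 Jul – 31 Dec 2022: 177 days → $215000 × 1.1% × 177/365 = $1146.8630
Total = $3008.8219

$3008.82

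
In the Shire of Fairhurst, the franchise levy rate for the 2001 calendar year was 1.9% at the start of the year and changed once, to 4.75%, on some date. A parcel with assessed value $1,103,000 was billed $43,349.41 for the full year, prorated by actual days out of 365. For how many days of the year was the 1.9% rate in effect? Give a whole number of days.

Let d = days at the first rate; then 365 − d days at the second rate.
$1,103,000 × [1.9%·d + 4.75%·(365−d)] / 365 = $43,349.41
Solving gives d = 105, so the new rate took effect on 16 April 2001.

105 days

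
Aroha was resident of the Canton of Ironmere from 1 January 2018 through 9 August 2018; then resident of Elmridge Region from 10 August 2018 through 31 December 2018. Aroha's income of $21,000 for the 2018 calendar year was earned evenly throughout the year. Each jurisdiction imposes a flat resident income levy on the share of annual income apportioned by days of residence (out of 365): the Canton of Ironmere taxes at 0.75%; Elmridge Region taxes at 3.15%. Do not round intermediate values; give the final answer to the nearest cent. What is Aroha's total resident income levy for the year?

$356.34

The Canton of Ironmere, 1 January – 9 August 2018: 221 days → $21,000 × 0.75% × 221/365 = $95.3630
Elmridge Region, 10 August – 31 December 2018: 144 days → $21,000 × 3.15% × 144/365 = $260.9753
Total = $356.3384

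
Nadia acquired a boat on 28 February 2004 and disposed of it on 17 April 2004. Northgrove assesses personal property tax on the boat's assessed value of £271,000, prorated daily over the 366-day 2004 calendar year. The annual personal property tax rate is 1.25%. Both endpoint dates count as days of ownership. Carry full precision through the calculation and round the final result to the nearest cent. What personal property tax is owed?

£462.77

Days held (28 February – 17 April 2004): 50 out of 366
Tax = £271,000 × 1.25% × 50/366 = £462.7732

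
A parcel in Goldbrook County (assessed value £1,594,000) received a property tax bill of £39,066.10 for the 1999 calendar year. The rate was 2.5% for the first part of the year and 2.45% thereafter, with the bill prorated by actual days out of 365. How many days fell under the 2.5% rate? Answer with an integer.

6 days

Let d = days at the first rate; then 365 − d days at the second rate.
£1,594,000 × [2.5%·d + 2.45%·(365−d)] / 365 = £39,066.10
Solving gives d = 6, so the new rate took effect on 7 January 1999.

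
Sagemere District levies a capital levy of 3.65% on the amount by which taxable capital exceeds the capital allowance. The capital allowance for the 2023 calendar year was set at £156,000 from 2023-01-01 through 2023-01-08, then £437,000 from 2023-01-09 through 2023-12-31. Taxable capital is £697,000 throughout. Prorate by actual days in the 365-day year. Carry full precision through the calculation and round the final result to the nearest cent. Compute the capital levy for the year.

£9,714.80

2023-01-01 to 2023-01-08: 8 days, exemption £156,000 → (£697,000 − £156,000) × 3.65% × 8/365 = £432.8000
2023-01-09 to 2023-12-31: 357 days, exemption £437,000 → (£697,000 − £437,000) × 3.65% × 357/365 = £9,282.0000
Total = £9,714.8000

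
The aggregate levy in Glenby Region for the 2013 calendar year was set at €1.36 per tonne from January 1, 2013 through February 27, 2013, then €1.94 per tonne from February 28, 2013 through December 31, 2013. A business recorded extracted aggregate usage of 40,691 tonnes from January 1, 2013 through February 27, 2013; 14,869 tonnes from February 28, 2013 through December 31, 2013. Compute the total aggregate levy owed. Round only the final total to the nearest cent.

€84185.62

January 1 – February 27, 2013: 40,691 tonnes at €1.36/tonne → €55339.76
February 28 – December 31, 2013: 14,869 tonnes at €1.94/tonne → €28845.86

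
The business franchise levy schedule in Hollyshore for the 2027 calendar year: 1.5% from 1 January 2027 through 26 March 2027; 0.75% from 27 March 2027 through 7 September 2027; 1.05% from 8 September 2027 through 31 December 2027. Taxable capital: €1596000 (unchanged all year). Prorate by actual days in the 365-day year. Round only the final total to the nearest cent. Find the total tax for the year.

1 January – 26 March 2027: 85 days at 1.5% → €1596000 × 1.5% × 85/365 = €5575.0685
27 March – 7 September 2027: 165 days at 0.75% → €1596000 × 0.75% × 165/365 = €5411.0959
8 September – 31 December 2027: 115 days at 1.05% → €1596000 × 1.05% × 115/365 = €5279.9178
Total = €16266.0822

€16266.08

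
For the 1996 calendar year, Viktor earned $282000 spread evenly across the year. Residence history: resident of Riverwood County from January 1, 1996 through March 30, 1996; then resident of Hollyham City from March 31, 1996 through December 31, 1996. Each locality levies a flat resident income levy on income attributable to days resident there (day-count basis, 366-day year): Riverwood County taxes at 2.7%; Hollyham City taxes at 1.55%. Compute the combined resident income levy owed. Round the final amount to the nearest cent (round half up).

$5168.46

Riverwood County, January 1 – March 30, 1996: 90 days → $282000 × 2.7% × 90/366 = $1872.2951
Hollyham City, March 31 – December 31, 1996: 276 days → $282000 × 1.55% × 276/366 = $3296.1639
Total = $5168.4590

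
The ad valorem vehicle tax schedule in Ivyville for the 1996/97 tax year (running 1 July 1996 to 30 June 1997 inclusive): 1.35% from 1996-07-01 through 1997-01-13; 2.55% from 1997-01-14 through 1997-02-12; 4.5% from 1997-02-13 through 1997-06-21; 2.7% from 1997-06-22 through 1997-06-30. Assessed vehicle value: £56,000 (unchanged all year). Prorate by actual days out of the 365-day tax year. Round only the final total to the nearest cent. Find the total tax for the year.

£1,453.32

1996-07-01 to 1997-01-13: 197 days at 1.35% → £56,000 × 1.35% × 197/365 = £408.0329
1997-01-14 to 1997-02-12: 30 days at 2.55% → £56,000 × 2.55% × 30/365 = £117.3699
1997-02-13 to 1997-06-21: 129 days at 4.5% → £56,000 × 4.5% × 129/365 = £890.6301
1997-06-22 to 1997-06-30: 9 days at 2.7% → £56,000 × 2.7% × 9/365 = £37.2822
Total = £1,453.3151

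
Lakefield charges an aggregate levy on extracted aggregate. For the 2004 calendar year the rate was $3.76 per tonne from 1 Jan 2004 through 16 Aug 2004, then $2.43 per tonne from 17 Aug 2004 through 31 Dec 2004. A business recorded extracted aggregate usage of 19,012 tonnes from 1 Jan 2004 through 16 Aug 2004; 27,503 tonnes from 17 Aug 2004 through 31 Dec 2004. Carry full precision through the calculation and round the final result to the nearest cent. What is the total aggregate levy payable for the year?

$138317.41

1 Jan – 16 Aug 2004: 19,012 tonnes at $3.76/tonne → $71485.12
17 Aug – 31 Dec 2004: 27,503 tonnes at $2.43/tonne → $66832.29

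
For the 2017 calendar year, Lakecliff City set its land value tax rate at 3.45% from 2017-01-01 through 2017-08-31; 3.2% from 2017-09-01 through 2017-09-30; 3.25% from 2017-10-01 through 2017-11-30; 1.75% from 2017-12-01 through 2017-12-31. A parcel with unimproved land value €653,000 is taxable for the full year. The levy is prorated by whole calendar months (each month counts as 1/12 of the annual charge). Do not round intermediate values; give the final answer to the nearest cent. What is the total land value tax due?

2017-01-01 to 2017-08-31: 8 months at 3.45% → €653,000 × 3.45% × 8/12 = €15,019.0000
2017-09-01 to 2017-09-30: 1 month at 3.2% → €653,000 × 3.2% × 1/12 = €1,741.3333
2017-10-01 to 2017-11-30: 2 months at 3.25% → €653,000 × 3.25% × 2/12 = €3,537.0833
2017-12-01 to 2017-12-31: 1 month at 1.75% → €653,000 × 1.75% × 1/12 = €952.2917
Total = €21,249.7083

€21,249.71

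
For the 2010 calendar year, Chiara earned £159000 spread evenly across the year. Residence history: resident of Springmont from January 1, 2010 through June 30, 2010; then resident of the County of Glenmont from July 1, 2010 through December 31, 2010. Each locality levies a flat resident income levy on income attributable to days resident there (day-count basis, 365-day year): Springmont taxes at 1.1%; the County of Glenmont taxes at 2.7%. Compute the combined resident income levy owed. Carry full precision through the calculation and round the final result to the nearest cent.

£3031.45

Springmont, January 1 – June 30, 2010: 181 days → £159000 × 1.1% × 181/365 = £867.3123
The County of Glenmont, July 1 – December 31, 2010: 184 days → £159000 × 2.7% × 184/365 = £2164.1425
Total = £3031.4548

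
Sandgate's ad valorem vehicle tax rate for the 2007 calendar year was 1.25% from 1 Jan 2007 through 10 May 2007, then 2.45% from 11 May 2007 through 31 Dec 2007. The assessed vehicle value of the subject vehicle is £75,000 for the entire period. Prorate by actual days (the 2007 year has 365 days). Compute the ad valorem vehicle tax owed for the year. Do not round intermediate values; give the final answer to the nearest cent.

£1,516.95

1 Jan – 10 May 2007: 130 days at 1.25% → £75,000 × 1.25% × 130/365 = £333.9041
11 May – 31 Dec 2007: 235 days at 2.45% → £75,000 × 2.45% × 235/365 = £1,183.0479
Total = £1,516.9521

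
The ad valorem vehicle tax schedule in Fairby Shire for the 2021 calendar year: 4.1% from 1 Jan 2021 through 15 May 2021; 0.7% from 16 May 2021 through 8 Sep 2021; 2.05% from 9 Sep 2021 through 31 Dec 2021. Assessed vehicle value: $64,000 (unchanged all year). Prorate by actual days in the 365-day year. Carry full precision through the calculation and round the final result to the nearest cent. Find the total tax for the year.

1 Jan – 15 May 2021: 135 days at 4.1% → $64,000 × 4.1% × 135/365 = $970.5205
16 May – 8 Sep 2021: 116 days at 0.7% → $64,000 × 0.7% × 116/365 = $142.3781
9 Sep – 31 Dec 2021: 114 days at 2.05% → $64,000 × 2.05% × 114/365 = $409.7753
Total = $1,522.6740

$1,522.67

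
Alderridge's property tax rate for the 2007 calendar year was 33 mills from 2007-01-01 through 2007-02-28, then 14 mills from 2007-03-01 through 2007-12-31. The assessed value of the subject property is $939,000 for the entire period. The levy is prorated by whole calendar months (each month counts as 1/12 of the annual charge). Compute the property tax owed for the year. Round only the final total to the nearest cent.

$16,119.50

2007-01-01 to 2007-02-28: 2 months at 33 mills → $939,000 × 3.3% × 2/12 = $5,164.5000
2007-03-01 to 2007-12-31: 10 months at 14 mills → $939,000 × 1.4% × 10/12 = $10,955.0000
Total = $16,119.5000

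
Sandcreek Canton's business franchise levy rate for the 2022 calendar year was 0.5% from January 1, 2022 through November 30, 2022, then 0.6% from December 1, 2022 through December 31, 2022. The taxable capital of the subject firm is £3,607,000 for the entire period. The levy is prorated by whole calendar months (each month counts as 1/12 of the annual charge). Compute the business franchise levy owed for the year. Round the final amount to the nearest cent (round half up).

£18,335.58

January 1 – November 30, 2022: 11 months at 0.5% → £3,607,000 × 0.5% × 11/12 = £16,532.0833
December 1 – December 31, 2022: 1 month at 0.6% → £3,607,000 × 0.6% × 1/12 = £1,803.5000
Total = £18,335.5833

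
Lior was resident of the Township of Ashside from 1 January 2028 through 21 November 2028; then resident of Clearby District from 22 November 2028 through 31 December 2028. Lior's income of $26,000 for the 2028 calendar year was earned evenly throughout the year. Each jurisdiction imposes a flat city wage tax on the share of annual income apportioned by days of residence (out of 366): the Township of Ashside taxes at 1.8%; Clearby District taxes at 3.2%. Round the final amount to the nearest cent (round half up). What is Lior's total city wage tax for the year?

The Township of Ashside, 1 January – 21 November 2028: 326 days → $26,000 × 1.8% × 326/366 = $416.8525
Clearby District, 22 November – 31 December 2028: 40 days → $26,000 × 3.2% × 40/366 = $90.9290
Total = $507.7814

$507.78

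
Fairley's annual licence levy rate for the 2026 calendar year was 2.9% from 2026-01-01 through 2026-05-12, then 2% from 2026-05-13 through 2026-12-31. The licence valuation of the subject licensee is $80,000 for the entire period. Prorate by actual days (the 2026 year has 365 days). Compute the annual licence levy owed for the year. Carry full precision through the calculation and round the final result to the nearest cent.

$1,860.38

2026-01-01 to 2026-05-12: 132 days at 2.9% → $80,000 × 2.9% × 132/365 = $839.0137
2026-05-13 to 2026-12-31: 233 days at 2% → $80,000 × 2% × 233/365 = $1,021.3699
Total = $1,860.3836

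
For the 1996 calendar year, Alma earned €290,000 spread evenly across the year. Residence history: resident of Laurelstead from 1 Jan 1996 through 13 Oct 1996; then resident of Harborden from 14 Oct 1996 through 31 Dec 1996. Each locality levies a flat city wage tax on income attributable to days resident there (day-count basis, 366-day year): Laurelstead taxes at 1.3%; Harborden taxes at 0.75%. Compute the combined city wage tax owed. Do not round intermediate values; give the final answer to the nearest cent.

Laurelstead, 1 Jan – 13 Oct 1996: 287 days → €290,000 × 1.3% × 287/366 = €2,956.2568
Harborden, 14 Oct – 31 Dec 1996: 79 days → €290,000 × 0.75% × 79/366 = €469.4672
Total = €3,425.7240

€3,425.72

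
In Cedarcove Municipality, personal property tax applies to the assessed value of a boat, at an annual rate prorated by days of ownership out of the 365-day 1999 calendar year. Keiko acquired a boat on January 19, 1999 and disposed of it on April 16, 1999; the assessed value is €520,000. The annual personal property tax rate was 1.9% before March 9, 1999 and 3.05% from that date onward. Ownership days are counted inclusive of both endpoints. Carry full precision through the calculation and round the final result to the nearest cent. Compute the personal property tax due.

January 19 – March 8, 1999: 49 days at 1.9% → €520,000 × 1.9% × 49/365 = €1,326.3562
March 9 – April 16, 1999: 39 days at 3.05% → €520,000 × 3.05% × 39/365 = €1,694.6301
Total = €3,020.9863

€3,020.99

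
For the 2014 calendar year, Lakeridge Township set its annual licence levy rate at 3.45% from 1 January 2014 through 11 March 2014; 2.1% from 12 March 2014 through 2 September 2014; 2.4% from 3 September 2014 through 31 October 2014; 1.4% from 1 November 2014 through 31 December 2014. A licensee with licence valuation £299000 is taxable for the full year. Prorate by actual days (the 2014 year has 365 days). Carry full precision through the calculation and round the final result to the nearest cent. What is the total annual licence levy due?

1 January – 11 March 2014: 70 days at 3.45% → £299000 × 3.45% × 70/365 = £1978.3151
12 March – 2 September 2014: 175 days at 2.1% → £299000 × 2.1% × 175/365 = £3010.4795
3 September – 31 October 2014: 59 days at 2.4% → £299000 × 2.4% × 59/365 = £1159.9562
1 November – 31 December 2014: 61 days at 1.4% → £299000 × 1.4% × 61/365 = £699.5781
Total = £6848.3288

£6848.33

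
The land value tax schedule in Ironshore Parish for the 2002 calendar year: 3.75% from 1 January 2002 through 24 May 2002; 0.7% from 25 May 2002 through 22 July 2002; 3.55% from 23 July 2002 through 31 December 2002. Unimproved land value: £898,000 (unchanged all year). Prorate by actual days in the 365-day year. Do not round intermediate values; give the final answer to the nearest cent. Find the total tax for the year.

1 January – 24 May 2002: 144 days at 3.75% → £898,000 × 3.75% × 144/365 = £13,285.4795
25 May – 22 July 2002: 59 days at 0.7% → £898,000 × 0.7% × 59/365 = £1,016.0932
23 July – 31 December 2002: 162 days at 3.55% → £898,000 × 3.55% × 162/365 = £14,149.0356
Total = £28,450.6082

£28,450.61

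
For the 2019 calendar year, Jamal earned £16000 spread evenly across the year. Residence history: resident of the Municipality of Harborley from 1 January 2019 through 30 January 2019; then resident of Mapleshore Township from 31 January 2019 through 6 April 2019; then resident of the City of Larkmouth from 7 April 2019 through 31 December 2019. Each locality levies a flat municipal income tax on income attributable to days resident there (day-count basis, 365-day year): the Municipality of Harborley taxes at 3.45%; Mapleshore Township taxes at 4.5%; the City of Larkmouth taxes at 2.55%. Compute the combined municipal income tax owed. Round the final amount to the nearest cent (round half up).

£476.25

The Municipality of Harborley, 1 January – 30 January 2019: 30 days → £16000 × 3.45% × 30/365 = £45.3699
Mapleshore Township, 31 January – 6 April 2019: 66 days → £16000 × 4.5% × 66/365 = £130.1918
The City of Larkmouth, 7 April – 31 December 2019: 269 days → £16000 × 2.55% × 269/365 = £300.6904
Total = £476.2521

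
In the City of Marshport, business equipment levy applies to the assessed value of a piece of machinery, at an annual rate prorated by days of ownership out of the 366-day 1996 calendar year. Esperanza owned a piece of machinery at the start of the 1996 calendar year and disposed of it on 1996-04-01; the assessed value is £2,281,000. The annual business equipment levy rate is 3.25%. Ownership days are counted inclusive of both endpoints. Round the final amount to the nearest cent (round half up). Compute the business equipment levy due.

£18,634.40

Days held (1996-01-01 to 1996-04-01): 92 out of 366
Tax = £2,281,000 × 3.25% × 92/366 = £18,634.3989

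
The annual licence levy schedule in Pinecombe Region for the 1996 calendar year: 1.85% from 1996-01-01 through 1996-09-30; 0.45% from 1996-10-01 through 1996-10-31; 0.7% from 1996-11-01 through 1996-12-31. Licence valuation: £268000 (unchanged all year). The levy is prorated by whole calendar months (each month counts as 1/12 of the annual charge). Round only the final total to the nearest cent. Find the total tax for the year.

1996-01-01 to 1996-09-30: 9 months at 1.85% → £268000 × 1.85% × 9/12 = £3718.5000
1996-10-01 to 1996-10-31: 1 month at 0.45% → £268000 × 0.45% × 1/12 = £100.5000
1996-11-01 to 1996-12-31: 2 months at 0.7% → £268000 × 0.7% × 2/12 = £312.6667
Total = £4131.6667

£4131.67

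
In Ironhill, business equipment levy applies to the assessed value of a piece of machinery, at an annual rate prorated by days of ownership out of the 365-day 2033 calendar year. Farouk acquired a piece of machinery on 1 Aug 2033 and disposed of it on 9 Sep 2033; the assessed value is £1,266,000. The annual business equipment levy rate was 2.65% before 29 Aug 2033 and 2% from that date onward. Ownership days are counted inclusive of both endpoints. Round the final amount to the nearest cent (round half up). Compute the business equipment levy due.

1 Aug – 28 Aug 2033: 28 days at 2.65% → £1,266,000 × 2.65% × 28/365 = £2,573.6219
29 Aug – 9 Sep 2033: 12 days at 2% → £1,266,000 × 2% × 12/365 = £832.4384
Total = £3,406.0603

£3,406.06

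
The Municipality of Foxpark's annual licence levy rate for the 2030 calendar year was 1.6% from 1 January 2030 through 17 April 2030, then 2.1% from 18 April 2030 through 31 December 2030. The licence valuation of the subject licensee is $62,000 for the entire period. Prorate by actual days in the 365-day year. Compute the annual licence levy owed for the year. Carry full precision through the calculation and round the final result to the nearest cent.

1 January – 17 April 2030: 107 days at 1.6% → $62,000 × 1.6% × 107/365 = $290.8055
18 April – 31 December 2030: 258 days at 2.1% → $62,000 × 2.1% × 258/365 = $920.3178
Total = $1,211.1233

$1,211.12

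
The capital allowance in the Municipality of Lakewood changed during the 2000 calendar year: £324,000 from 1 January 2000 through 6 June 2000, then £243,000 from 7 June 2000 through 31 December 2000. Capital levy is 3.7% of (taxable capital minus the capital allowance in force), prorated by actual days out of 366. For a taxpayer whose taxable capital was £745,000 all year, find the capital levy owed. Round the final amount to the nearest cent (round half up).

1 January – 6 June 2000: 158 days, exemption £324,000 → (£745,000 − £324,000) × 3.7% × 158/366 = £6,724.4973
7 June – 31 December 2000: 208 days, exemption £243,000 → (£745,000 − £243,000) × 3.7% × 208/366 = £10,555.7158
Total = £17,280.2131

£17,280.21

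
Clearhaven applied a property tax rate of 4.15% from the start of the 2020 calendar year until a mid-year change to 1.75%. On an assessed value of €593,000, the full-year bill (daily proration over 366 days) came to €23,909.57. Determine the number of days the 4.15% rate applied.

Let d = days at the first rate; then 366 − d days at the second rate.
€593,000 × [4.15%·d + 1.75%·(366−d)] / 366 = €23,909.57
Solving gives d = 348, so the new rate took effect on 14 December 2020.

348 days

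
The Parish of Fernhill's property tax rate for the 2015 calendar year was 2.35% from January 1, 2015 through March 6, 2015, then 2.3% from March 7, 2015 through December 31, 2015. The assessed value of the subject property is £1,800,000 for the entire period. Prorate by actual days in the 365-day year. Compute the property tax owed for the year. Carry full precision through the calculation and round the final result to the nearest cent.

£41,560.27

January 1 – March 6, 2015: 65 days at 2.35% → £1,800,000 × 2.35% × 65/365 = £7,532.8767
March 7 – December 31, 2015: 300 days at 2.3% → £1,800,000 × 2.3% × 300/365 = £34,027.3973
Total = £41,560.2740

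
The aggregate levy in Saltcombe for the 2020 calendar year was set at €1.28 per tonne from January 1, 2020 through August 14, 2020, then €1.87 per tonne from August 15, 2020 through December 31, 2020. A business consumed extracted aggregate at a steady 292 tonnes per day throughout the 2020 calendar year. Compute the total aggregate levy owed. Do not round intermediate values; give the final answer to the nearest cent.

January 1 – August 14, 2020: 227 days × 292 tonnes/day = 66,284 tonnes at €1.28/tonne → €84,843.52
August 15 – December 31, 2020: 139 days × 292 tonnes/day = 40,588 tonnes at €1.87/tonne → €75,899.56

€160,743.08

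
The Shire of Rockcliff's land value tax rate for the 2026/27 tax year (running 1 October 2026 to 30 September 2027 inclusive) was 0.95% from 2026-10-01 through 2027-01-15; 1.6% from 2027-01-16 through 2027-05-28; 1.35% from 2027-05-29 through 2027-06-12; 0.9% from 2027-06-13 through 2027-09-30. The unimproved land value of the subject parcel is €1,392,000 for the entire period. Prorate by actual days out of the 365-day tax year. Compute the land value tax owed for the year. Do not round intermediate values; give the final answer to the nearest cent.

2026-10-01 to 2027-01-15: 107 days at 0.95% → €1,392,000 × 0.95% × 107/365 = €3,876.6247
2027-01-16 to 2027-05-28: 133 days at 1.6% → €1,392,000 × 1.6% × 133/365 = €8,115.5507
2027-05-29 to 2027-06-12: 15 days at 1.35% → €1,392,000 × 1.35% × 15/365 = €772.2740
2027-06-13 to 2027-09-30: 110 days at 0.9% → €1,392,000 × 0.9% × 110/365 = €3,775.5616
Total = €16,540.0110

€16,540.01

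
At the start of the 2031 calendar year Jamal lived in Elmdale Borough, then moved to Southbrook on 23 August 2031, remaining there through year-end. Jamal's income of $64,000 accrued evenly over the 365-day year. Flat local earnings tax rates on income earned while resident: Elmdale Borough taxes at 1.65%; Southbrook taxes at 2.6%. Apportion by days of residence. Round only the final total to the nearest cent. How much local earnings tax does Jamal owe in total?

$1,274.21

Elmdale Borough, 1 January – 22 August 2031: 234 days → $64,000 × 1.65% × 234/365 = $676.9973
Southbrook, 23 August – 31 December 2031: 131 days → $64,000 × 2.6% × 131/365 = $597.2164
Total = $1,274.2137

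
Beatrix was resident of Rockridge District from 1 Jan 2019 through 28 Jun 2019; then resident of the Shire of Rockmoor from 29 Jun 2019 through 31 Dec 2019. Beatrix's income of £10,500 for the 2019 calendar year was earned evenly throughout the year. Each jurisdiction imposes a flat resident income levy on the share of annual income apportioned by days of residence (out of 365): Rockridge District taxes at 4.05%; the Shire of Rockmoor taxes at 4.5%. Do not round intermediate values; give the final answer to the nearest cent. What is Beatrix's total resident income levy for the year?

£449.33

Rockridge District, 1 Jan – 28 Jun 2019: 179 days → £10,500 × 4.05% × 179/365 = £208.5473
The Shire of Rockmoor, 29 Jun – 31 Dec 2019: 186 days → £10,500 × 4.5% × 186/365 = £240.7808
Total = £449.3281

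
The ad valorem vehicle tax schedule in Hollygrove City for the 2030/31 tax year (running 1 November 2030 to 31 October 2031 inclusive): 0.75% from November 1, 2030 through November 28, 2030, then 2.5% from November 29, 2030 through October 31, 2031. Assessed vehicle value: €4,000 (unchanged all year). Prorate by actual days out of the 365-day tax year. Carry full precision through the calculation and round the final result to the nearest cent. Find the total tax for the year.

€94.63

November 1 – November 28, 2030: 28 days at 0.75% → €4,000 × 0.75% × 28/365 = €2.3014
November 29, 2030 – October 31, 2031: 337 days at 2.5% → €4,000 × 2.5% × 337/365 = €92.3288
Total = €94.6301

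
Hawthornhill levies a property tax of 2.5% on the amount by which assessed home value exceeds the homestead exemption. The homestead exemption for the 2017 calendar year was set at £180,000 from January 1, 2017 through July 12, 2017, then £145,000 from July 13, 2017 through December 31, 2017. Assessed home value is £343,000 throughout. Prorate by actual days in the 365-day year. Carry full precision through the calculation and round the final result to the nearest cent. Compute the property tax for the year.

£4,487.33

January 1 – July 12, 2017: 193 days, exemption £180,000 → (£343,000 − £180,000) × 2.5% × 193/365 = £2,154.7260
July 13 – December 31, 2017: 172 days, exemption £145,000 → (£343,000 − £145,000) × 2.5% × 172/365 = £2,332.6027
Total = £4,487.3288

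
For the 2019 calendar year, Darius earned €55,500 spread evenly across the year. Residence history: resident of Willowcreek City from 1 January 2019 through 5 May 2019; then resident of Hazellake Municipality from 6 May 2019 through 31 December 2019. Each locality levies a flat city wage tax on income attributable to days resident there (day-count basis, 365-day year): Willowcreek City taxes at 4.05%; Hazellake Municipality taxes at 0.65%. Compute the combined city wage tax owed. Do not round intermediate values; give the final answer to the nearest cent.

Willowcreek City, 1 January – 5 May 2019: 125 days → €55,500 × 4.05% × 125/365 = €769.7774
Hazellake Municipality, 6 May – 31 December 2019: 240 days → €55,500 × 0.65% × 240/365 = €237.2055
Total = €1,006.9829

€1,006.98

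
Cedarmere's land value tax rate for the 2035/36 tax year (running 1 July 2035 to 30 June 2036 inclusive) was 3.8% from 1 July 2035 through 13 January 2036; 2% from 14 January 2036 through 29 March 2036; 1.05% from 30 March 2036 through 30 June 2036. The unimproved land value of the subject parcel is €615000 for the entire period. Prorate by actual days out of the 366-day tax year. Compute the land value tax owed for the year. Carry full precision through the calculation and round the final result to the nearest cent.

1 July 2035 – 13 January 2036: 197 days at 3.8% → €615000 × 3.8% × 197/366 = €12578.9344
14 January – 29 March 2036: 76 days at 2% → €615000 × 2% × 76/366 = €2554.0984
30 March – 30 June 2036: 93 days at 1.05% → €615000 × 1.05% × 93/366 = €1640.8402
Total = €16773.8730

€16773.87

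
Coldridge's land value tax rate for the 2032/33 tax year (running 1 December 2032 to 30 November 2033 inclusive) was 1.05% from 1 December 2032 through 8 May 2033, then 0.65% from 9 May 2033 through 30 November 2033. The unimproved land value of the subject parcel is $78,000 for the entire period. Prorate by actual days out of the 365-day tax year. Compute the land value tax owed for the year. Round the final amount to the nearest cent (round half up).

$642.91

1 December 2032 – 8 May 2033: 159 days at 1.05% → $78,000 × 1.05% × 159/365 = $356.7699
9 May – 30 November 2033: 206 days at 0.65% → $78,000 × 0.65% × 206/365 = $286.1425
Total = $642.9123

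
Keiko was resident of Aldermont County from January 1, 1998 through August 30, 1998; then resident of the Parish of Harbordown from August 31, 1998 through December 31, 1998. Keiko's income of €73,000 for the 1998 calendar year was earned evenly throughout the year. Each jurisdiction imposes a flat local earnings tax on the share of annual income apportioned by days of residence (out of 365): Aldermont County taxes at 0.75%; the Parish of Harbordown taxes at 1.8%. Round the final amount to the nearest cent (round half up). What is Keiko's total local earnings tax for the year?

Aldermont County, January 1 – August 30, 1998: 242 days → €73,000 × 0.75% × 242/365 = €363.0000
The Parish of Harbordown, August 31 – December 31, 1998: 123 days → €73,000 × 1.8% × 123/365 = €442.8000
Total = €805.8000

€805.80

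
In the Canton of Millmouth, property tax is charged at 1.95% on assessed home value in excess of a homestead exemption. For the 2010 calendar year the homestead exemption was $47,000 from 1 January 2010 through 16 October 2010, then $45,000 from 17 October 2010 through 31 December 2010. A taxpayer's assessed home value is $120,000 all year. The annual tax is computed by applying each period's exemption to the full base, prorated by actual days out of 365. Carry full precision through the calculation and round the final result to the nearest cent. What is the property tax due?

$1,431.62

1 January – 16 October 2010: 289 days, exemption $47,000 → ($120,000 − $47,000) × 1.95% × 289/365 = $1,127.1000
17 October – 31 December 2010: 76 days, exemption $45,000 → ($120,000 − $45,000) × 1.95% × 76/365 = $304.5205
Total = $1,431.6205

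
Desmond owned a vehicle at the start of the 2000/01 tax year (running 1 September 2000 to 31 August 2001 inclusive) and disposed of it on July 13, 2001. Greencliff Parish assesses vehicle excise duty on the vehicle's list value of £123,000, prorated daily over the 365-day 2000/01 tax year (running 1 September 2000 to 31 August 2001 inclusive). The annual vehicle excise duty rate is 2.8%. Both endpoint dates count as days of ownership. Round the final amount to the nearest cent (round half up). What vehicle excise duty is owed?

Days held (September 1, 2000 – July 13, 2001): 316 out of 365
Tax = £123,000 × 2.8% × 316/365 = £2,981.6548

£2,981.65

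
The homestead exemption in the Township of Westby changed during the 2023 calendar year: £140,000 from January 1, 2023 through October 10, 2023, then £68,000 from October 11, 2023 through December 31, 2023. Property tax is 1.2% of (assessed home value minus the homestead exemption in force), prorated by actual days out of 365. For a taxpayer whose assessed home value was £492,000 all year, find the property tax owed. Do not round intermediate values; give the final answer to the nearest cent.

January 1 – October 10, 2023: 283 days, exemption £140,000 → (£492,000 − £140,000) × 1.2% × 283/365 = £3,275.0466
October 11 – December 31, 2023: 82 days, exemption £68,000 → (£492,000 − £68,000) × 1.2% × 82/365 = £1,143.0575
Total = £4,418.1041

£4,418.10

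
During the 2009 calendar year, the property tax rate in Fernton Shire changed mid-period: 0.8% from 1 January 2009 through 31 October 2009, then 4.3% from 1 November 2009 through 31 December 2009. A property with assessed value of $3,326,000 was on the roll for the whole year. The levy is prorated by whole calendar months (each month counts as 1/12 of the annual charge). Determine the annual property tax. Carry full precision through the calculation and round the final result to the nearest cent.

1 January – 31 October 2009: 10 months at 0.8% → $3,326,000 × 0.8% × 10/12 = $22,173.3333
1 November – 31 December 2009: 2 months at 4.3% → $3,326,000 × 4.3% × 2/12 = $23,836.3333
Total = $46,009.6667

$46,009.67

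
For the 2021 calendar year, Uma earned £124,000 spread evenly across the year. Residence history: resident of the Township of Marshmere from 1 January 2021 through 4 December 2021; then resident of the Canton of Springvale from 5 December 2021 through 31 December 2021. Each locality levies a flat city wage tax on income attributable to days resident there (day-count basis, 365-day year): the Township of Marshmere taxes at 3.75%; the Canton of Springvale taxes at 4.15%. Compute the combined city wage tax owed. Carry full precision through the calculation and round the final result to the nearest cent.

£4,686.69

The Township of Marshmere, 1 January – 4 December 2021: 338 days → £124,000 × 3.75% × 338/365 = £4,306.0274
The Canton of Springvale, 5 December – 31 December 2021: 27 days → £124,000 × 4.15% × 27/365 = £380.6630
Total = £4,686.6904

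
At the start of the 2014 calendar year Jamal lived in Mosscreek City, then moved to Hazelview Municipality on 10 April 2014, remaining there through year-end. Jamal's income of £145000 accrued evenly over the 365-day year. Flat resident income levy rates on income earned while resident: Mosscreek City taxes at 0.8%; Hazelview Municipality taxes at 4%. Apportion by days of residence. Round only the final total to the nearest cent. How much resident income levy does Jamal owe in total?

£4541.48

Mosscreek City, 1 January – 9 April 2014: 99 days → £145000 × 0.8% × 99/365 = £314.6301
Hazelview Municipality, 10 April – 31 December 2014: 266 days → £145000 × 4% × 266/365 = £4226.8493
Total = £4541.4795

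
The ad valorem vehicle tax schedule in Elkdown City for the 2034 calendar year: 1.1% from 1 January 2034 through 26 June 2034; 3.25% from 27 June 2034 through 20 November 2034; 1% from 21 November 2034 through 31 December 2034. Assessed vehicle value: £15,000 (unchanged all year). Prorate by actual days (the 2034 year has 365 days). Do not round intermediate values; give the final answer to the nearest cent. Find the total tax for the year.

£293.20

1 January – 26 June 2034: 177 days at 1.1% → £15,000 × 1.1% × 177/365 = £80.0137
27 June – 20 November 2034: 147 days at 3.25% → £15,000 × 3.25% × 147/365 = £196.3356
21 November – 31 December 2034: 41 days at 1% → £15,000 × 1% × 41/365 = £16.8493
Total = £293.1986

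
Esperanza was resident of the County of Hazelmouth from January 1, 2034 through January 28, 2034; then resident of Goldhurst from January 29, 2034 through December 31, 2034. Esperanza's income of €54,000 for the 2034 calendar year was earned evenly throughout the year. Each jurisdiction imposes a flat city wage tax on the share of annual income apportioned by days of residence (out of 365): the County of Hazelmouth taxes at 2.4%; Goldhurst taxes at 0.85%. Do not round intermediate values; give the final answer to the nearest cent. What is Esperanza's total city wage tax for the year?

The County of Hazelmouth, January 1 – January 28, 2034: 28 days → €54,000 × 2.4% × 28/365 = €99.4192
Goldhurst, January 29 – December 31, 2034: 337 days → €54,000 × 0.85% × 337/365 = €423.7890
Total = €523.2082

€523.21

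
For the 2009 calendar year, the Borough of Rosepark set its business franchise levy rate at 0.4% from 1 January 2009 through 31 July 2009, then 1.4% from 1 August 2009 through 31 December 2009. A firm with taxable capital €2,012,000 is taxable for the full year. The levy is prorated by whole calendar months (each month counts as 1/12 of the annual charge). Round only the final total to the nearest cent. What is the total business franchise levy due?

1 January – 31 July 2009: 7 months at 0.4% → €2,012,000 × 0.4% × 7/12 = €4,694.6667
1 August – 31 December 2009: 5 months at 1.4% → €2,012,000 × 1.4% × 5/12 = €11,736.6667
Total = €16,431.3333

€16,431.33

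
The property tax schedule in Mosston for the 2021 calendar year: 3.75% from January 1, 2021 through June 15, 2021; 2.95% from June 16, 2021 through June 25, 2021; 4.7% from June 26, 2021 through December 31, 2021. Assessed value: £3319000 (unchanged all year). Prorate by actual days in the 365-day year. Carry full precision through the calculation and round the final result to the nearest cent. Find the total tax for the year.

£140061.80

January 1 – June 15, 2021: 166 days at 3.75% → £3319000 × 3.75% × 166/365 = £56604.8630
June 16 – June 25, 2021: 10 days at 2.95% → £3319000 × 2.95% × 10/365 = £2682.4795
June 26 – December 31, 2021: 189 days at 4.7% → £3319000 × 4.7% × 189/365 = £80774.4575
Total = £140061.8000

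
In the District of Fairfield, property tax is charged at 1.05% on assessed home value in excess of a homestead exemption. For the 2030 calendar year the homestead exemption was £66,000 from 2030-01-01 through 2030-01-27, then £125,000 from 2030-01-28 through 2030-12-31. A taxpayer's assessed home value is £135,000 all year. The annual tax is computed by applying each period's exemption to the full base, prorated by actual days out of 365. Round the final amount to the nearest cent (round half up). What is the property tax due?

2030-01-01 to 2030-01-27: 27 days, exemption £66,000 → (£135,000 − £66,000) × 1.05% × 27/365 = £53.5932
2030-01-28 to 2030-12-31: 338 days, exemption £125,000 → (£135,000 − £125,000) × 1.05% × 338/365 = £97.2329
Total = £150.8260

£150.83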